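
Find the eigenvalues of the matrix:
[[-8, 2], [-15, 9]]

Characteristic equation: det(A - λI) = 0
λ² - (trace)λ + (det) = 0
trace = -8 + 9 = 1, det = (-8)(9) - (2)(-15) = -42
λ² - (1)λ + (-42) = 0
λ = (1 ± √((1)² - 4·(-42))) / 2 = (1 ± √169) / 2
Solving: λ = -6, 7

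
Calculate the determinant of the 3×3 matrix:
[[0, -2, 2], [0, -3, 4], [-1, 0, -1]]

Expansion along first row:
det = 0·det([[-3,4],[0,-1]]) - -2·det([[0,4],[-1,-1]]) + 2·det([[0,-3],[-1,0]])
    = 0·(-3·-1 - 4·0) - -2·(0·-1 - 4·-1) + 2·(0·0 - -3·-1)
    = 0·3 - -2·4 + 2·-3
    = 0 + 8 + -6 = 2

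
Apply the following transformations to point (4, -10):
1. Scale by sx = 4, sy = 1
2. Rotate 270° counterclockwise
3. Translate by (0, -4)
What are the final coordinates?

Step 1: Scale → (16, -10)
Step 2: Rotate 270° → (-10, -16)
Step 3: Translate → (-10, -20)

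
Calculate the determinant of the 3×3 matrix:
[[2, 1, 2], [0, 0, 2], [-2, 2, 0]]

Expansion along first row:
det = 2·det([[0,2],[2,0]]) - 1·det([[0,2],[-2,0]]) + 2·det([[0,0],[-2,2]])
    = 2·(0·0 - 2·2) - 1·(0·0 - 2·-2) + 2·(0·2 - 0·-2)
    = 2·-4 - 1·4 + 2·0
    = -8 + -4 + 0 = -12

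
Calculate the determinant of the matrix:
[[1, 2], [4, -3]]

For a 2×2 matrix [[a, b], [c, d]], det = ad - bc
det = (1)(-3) - (2)(4) = -3 - 8 = -11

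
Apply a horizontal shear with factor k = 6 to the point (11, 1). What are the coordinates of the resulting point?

Shear matrix for horizontal shear with factor k = 6:
[[1, 6], [0, 1]]
Result: (11, 1) → (17, 1)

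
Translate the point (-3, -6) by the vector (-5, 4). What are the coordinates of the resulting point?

Translation by (-5, 4) (homogeneous matrix [[1, 0, -5], [0, 1, 4], [0, 0, 1]]):
x' = -3 + -5 = -8
y' = -6 + 4 = -2
Result: (-8, -2)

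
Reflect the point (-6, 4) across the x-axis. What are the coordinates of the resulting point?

Reflection across x-axis: (-6, 4) → (-6, -4)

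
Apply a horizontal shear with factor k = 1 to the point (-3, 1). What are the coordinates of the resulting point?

Shear matrix for horizontal shear with factor k = 1:
[[1, 1], [0, 1]]
Result: (-3, 1) → (-2, 1)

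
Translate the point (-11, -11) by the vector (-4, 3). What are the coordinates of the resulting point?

Translation by (-4, 3) (homogeneous matrix [[1, 0, -4], [0, 1, 3], [0, 0, 1]]):
x' = -11 + -4 = -15
y' = -11 + 3 = -8
Result: (-15, -8)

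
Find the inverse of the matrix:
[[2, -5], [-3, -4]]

For [[a,b],[c,d]], inverse = (1/det)·[[d,-b],[-c,a]]
det = (2)(-4) - (-5)(-3) = -8 - 15 = -23
Inverse = (1/-23)·[[-4, 5], [3, 2]]
= [[4/23, -5/23], [-3/23, -2/23]]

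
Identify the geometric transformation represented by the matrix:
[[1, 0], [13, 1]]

This matrix represents: vertical shear with factor 13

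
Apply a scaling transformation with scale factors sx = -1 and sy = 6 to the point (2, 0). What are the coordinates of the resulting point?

Scaling matrix:
[[-1, 0], [0, 6]]
Result: (2 × -1, 0 × 6) = (-2, 0)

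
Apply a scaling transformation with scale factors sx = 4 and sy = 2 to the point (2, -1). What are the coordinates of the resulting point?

Scaling matrix:
[[4, 0], [0, 2]]
Result: (2 × 4, -1 × 2) = (8, -2)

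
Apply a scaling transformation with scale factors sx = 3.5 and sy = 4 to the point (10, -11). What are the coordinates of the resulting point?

Scaling matrix:
[[3.50, 0], [0, 4]]
Result: (10 × 3.5, -11 × 4) = (35, -44)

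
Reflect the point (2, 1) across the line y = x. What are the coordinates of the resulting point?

Reflection across line y = x: (2, 1) → (1, 2)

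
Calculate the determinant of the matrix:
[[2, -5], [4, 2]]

For a 2×2 matrix [[a, b], [c, d]], det = ad - bc
det = (2)(2) - (-5)(4) = 4 - -20 = 24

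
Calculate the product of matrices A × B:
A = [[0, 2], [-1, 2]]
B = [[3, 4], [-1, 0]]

Matrix multiplication:
C[0][0] = 0×3 + 2×-1 = -2
C[0][1] = 0×4 + 2×0 = 0
C[1][0] = -1×3 + 2×-1 = -5
C[1][1] = -1×4 + 2×0 = -4
Result: [[-2, 0], [-5, -4]]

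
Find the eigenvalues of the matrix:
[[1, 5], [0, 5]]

Characteristic equation: det(A - λI) = 0
λ² - (trace)λ + (det) = 0
trace = 1 + 5 = 6, det = (1)(5) - (5)(0) = 5
λ² - (6)λ + (5) = 0
λ = (6 ± √((6)² - 4·(5))) / 2 = (6 ± √16) / 2
Solving: λ = 1, 5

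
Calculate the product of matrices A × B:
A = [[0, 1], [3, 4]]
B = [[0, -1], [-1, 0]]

Matrix multiplication:
C[0][0] = 0×0 + 1×-1 = -1
C[0][1] = 0×-1 + 1×0 = 0
C[1][0] = 3×0 + 4×-1 = -4
C[1][1] = 3×-1 + 4×0 = -3
Result: [[-1, 0], [-4, -3]]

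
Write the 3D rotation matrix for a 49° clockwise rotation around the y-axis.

Rotation matrix for clockwise 49° around y-axis:
A clockwise rotation by 49° is a counterclockwise rotation by -49°.
cos(-49°) = 0.6561, sin(-49°) = -0.7547
Result: [[0.6561, 0, -0.7547], [0, 1, 0], [0.7547, 0, 0.6561]]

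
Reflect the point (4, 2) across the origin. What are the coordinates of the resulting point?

Reflection across origin: (4, 2) → (-4, -2)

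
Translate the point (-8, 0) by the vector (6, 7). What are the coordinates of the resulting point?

Translation by (6, 7) (homogeneous matrix [[1, 0, 6], [0, 1, 7], [0, 0, 1]]):
x' = -8 + 6 = -2
y' = 0 + 7 = 7
Result: (-2, 7)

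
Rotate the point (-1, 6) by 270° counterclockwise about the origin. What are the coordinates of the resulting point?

Rotation matrix for 270°: [[cos 270°, -sin 270°], [sin 270°, cos 270°]] = [[0, 1], [-1, 0]]
[[0, 1], [-1, 0]] × [-1, 6]ᵀ = [6, 1]ᵀ
Result: (6, 1)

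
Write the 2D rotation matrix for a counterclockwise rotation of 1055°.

Rotation matrix formula: [[cos θ, -sin θ], [sin θ, cos θ]]
For θ = 1055°:
cos(1055°) = 0.9063
sin(1055°) = -0.4226
Result: [[0.9063, 0.4226], [-0.4226, 0.9063]]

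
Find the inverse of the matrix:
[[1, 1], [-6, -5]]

For [[a,b],[c,d]], inverse = (1/det)·[[d,-b],[-c,a]]
det = (1)(-5) - (1)(-6) = -5 - -6 = 1
Inverse = [[-5, -1], [6, 1]]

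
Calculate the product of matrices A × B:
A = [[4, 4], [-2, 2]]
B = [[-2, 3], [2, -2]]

Matrix multiplication:
C[0][0] = 4×-2 + 4×2 = 0
C[0][1] = 4×3 + 4×-2 = 4
C[1][0] = -2×-2 + 2×2 = 8
C[1][1] = -2×3 + 2×-2 = -10
Result: [[0, 4], [8, -10]]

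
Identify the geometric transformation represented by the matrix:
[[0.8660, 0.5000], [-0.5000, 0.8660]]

This matrix represents: rotation by 330° counterclockwise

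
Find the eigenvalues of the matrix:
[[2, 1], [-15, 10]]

Characteristic equation: det(A - λI) = 0
λ² - (trace)λ + (det) = 0
trace = 2 + 10 = 12, det = (2)(10) - (1)(-15) = 35
λ² - (12)λ + (35) = 0
λ = (12 ± √((12)² - 4·(35))) / 2 = (12 ± √4) / 2
Solving: λ = 5, 7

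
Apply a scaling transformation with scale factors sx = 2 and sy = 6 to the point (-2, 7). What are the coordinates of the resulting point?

Scaling matrix:
[[2, 0], [0, 6]]
Result: (-2 × 2, 7 × 6) = (-4, 42)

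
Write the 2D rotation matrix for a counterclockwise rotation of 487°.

Rotation matrix formula: [[cos θ, -sin θ], [sin θ, cos θ]]
For θ = 487°:
cos(487°) = -0.6018
sin(487°) = 0.7986
Result: [[-0.6018, -0.7986], [0.7986, -0.6018]]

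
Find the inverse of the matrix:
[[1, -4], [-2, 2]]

For [[a,b],[c,d]], inverse = (1/det)·[[d,-b],[-c,a]]
det = (1)(2) - (-4)(-2) = 2 - 8 = -6
Inverse = (1/-6)·[[2, 4], [2, 1]]
= [[-1/3, -2/3], [-1/3, -1/6]]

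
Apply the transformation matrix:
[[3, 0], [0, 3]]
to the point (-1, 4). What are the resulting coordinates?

Matrix multiplication:
[[3, 0], [0, 3]] × [-1, 4]ᵀ
= [(3)(-1) + (0)(4), (0)(-1) + (3)(4)]ᵀ
= [-3, 12]ᵀ
Result: (-3, 12)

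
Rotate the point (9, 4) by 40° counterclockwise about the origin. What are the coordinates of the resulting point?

Rotation matrix for 40°: [[cos 40°, -sin 40°], [sin 40°, cos 40°]] ≈ [[0.766044, -0.642788], [0.642788, 0.766044]]
[[0.766044, -0.642788], [0.642788, 0.766044]] × [9, 4]ᵀ ≈ [4.3232, 8.8493]ᵀ
Result: (4.3232, 8.8493)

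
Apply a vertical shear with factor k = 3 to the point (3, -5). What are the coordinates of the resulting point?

Shear matrix for vertical shear with factor k = 3:
[[1, 0], [3, 1]]
Result: (3, -5) → (3, 4)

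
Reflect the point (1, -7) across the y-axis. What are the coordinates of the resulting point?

Reflection across y-axis: (1, -7) → (-1, -7)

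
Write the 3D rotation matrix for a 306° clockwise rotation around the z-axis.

Rotation matrix for clockwise 306° around z-axis:
A clockwise rotation by 306° is a counterclockwise rotation by -306°.
cos(-306°) = 0.5878, sin(-306°) = 0.8090
Result: [[0.5878, -0.8090, 0], [0.8090, 0.5878, 0], [0, 0, 1]]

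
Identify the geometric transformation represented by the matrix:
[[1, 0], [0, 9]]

This matrix represents: non-uniform scaling by sx = 1, sy = 9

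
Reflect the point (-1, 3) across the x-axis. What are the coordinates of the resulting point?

Reflection across x-axis: (-1, 3) → (-1, -3)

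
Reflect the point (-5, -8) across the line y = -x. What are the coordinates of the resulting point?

Reflection across line y = -x: (-5, -8) → (8, 5)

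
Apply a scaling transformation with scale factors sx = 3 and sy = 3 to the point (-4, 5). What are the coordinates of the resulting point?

Scaling matrix:
[[3, 0], [0, 3]]
Result: (-4 × 3, 5 × 3) = (-12, 15)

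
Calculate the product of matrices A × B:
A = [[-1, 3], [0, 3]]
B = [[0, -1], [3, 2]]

Matrix multiplication:
C[0][0] = -1×0 + 3×3 = 9
C[0][1] = -1×-1 + 3×2 = 7
C[1][0] = 0×0 + 3×3 = 9
C[1][1] = 0×-1 + 3×2 = 6
Result: [[9, 7], [9, 6]]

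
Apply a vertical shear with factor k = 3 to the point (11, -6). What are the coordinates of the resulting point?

Shear matrix for vertical shear with factor k = 3:
[[1, 0], [3, 1]]
Result: (11, -6) → (11, 27)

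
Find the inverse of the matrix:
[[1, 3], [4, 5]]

For [[a,b],[c,d]], inverse = (1/det)·[[d,-b],[-c,a]]
det = (1)(5) - (3)(4) = 5 - 12 = -7
Inverse = (1/-7)·[[5, -3], [-4, 1]]
= [[-5/7, 3/7], [4/7, -1/7]]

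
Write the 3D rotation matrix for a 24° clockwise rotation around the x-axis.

Rotation matrix for clockwise 24° around x-axis:
A clockwise rotation by 24° is a counterclockwise rotation by -24°.
cos(-24°) = 0.9135, sin(-24°) = -0.4067
Result: [[1, 0, 0], [0, 0.9135, 0.4067], [0, -0.4067, 0.9135]]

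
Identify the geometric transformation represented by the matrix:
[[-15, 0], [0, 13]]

This matrix represents: non-uniform scaling by sx = -15, sy = 13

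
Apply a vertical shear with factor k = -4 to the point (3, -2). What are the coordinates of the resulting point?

Shear matrix for vertical shear with factor k = -4:
[[1, 0], [-4, 1]]
Result: (3, -2) → (3, -14)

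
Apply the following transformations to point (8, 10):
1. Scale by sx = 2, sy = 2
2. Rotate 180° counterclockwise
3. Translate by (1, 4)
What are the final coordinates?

Step 1: Scale → (16, 20)
Step 2: Rotate 180° → (-16, -20)
Step 3: Translate → (-15, -16)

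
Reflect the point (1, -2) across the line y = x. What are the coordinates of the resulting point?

Reflection across line y = x: (1, -2) → (-2, 1)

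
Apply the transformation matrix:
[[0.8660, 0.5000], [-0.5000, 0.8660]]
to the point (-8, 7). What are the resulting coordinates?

Matrix multiplication:
[[0.8660, 0.5000], [-0.5000, 0.8660]] × [-8, 7]ᵀ
= [(0.8660)(-8) + (0.5000)(7), (-0.5000)(-8) + (0.8660)(7)]ᵀ
= [-3.4280, 10.0620]ᵀ
Result: (-3.4280, 10.0620)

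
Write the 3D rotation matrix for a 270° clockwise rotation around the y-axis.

Rotation matrix for clockwise 270° around y-axis:
A clockwise rotation by 270° is a counterclockwise rotation by -270°.
cos(-270°) = 0, sin(-270°) = 1
Result: [[0, 0, 1], [0, 1, 0], [-1, 0, 0]]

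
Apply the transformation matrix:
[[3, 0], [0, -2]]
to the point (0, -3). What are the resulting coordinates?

Matrix multiplication:
[[3, 0], [0, -2]] × [0, -3]ᵀ
= [(3)(0) + (0)(-3), (0)(0) + (-2)(-3)]ᵀ
= [0, 6]ᵀ
Result: (0, 6)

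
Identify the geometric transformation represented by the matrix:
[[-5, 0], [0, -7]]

This matrix represents: non-uniform scaling by sx = -5, sy = -7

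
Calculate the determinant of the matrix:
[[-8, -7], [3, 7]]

For a 2×2 matrix [[a, b], [c, d]], det = ad - bc
det = (-8)(7) - (-7)(3) = -56 - -21 = -35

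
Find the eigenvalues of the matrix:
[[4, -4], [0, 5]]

Characteristic equation: det(A - λI) = 0
λ² - (trace)λ + (det) = 0
trace = 4 + 5 = 9, det = (4)(5) - (-4)(0) = 20
λ² - (9)λ + (20) = 0
λ = (9 ± √((9)² - 4·(20))) / 2 = (9 ± √1) / 2
Solving: λ = 4, 5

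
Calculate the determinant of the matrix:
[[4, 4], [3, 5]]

For a 2×2 matrix [[a, b], [c, d]], det = ad - bc
det = (4)(5) - (4)(3) = 20 - 12 = 8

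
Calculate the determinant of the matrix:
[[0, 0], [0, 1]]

For a 2×2 matrix [[a, b], [c, d]], det = ad - bc
det = (0)(1) - (0)(0) = 0 - 0 = 0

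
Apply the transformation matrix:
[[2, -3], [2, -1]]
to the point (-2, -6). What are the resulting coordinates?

Matrix multiplication:
[[2, -3], [2, -1]] × [-2, -6]ᵀ
= [(2)(-2) + (-3)(-6), (2)(-2) + (-1)(-6)]ᵀ
= [14, 2]ᵀ
Result: (14, 2)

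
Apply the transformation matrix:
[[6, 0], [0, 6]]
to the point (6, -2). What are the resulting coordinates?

Matrix multiplication:
[[6, 0], [0, 6]] × [6, -2]ᵀ
= [(6)(6) + (0)(-2), (0)(6) + (6)(-2)]ᵀ
= [36, -12]ᵀ
Result: (36, -12)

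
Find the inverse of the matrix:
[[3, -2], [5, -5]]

For [[a,b],[c,d]], inverse = (1/det)·[[d,-b],[-c,a]]
det = (3)(-5) - (-2)(5) = -15 - -10 = -5
Inverse = (1/-5)·[[-5, 2], [-5, 3]]
= [[1, -2/5], [1, -3/5]]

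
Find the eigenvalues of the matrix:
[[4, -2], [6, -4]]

Characteristic equation: det(A - λI) = 0
λ² - (trace)λ + (det) = 0
trace = 4 + -4 = 0, det = (4)(-4) - (-2)(6) = -4
λ² - (0)λ + (-4) = 0
λ = (0 ± √((0)² - 4·(-4))) / 2 = (0 ± √16) / 2
Solving: λ = -2, 2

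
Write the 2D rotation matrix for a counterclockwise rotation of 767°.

Rotation matrix formula: [[cos θ, -sin θ], [sin θ, cos θ]]
For θ = 767°:
cos(767°) = 0.6820
sin(767°) = 0.7314
Result: [[0.6820, -0.7314], [0.7314, 0.6820]]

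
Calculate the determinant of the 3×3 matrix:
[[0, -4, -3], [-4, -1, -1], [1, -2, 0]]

Expansion along first row:
det = 0·det([[-1,-1],[-2,0]]) - -4·det([[-4,-1],[1,0]]) + -3·det([[-4,-1],[1,-2]])
    = 0·(-1·0 - -1·-2) - -4·(-4·0 - -1·1) + -3·(-4·-2 - -1·1)
    = 0·-2 - -4·1 + -3·9
    = 0 + 4 + -27 = -23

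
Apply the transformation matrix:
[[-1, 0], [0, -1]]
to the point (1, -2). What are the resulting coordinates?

Matrix multiplication:
[[-1, 0], [0, -1]] × [1, -2]ᵀ
= [(-1)(1) + (0)(-2), (0)(1) + (-1)(-2)]ᵀ
= [-1, 2]ᵀ
Result: (-1, 2)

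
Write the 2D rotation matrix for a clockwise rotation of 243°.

Rotation matrix formula: [[cos θ, -sin θ], [sin θ, cos θ]]
A clockwise rotation by 243° is equivalent to a counterclockwise rotation by -243°.
For θ = -243°:
cos(-243°) = -0.4540
sin(-243°) = 0.8910
Result: [[-0.4540, -0.8910], [0.8910, -0.4540]]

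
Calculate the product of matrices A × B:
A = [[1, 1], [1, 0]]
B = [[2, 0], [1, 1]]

Matrix multiplication:
C[0][0] = 1×2 + 1×1 = 3
C[0][1] = 1×0 + 1×1 = 1
C[1][0] = 1×2 + 0×1 = 2
C[1][1] = 1×0 + 0×1 = 0
Result: [[3, 1], [2, 0]]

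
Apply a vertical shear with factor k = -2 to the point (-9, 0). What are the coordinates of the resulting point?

Shear matrix for vertical shear with factor k = -2:
[[1, 0], [-2, 1]]
Result: (-9, 0) → (-9, 18)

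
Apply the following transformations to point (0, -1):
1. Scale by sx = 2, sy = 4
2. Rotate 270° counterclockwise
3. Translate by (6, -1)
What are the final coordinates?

Step 1: Scale → (0, -4)
Step 2: Rotate 270° → (-4, 0)
Step 3: Translate → (2, -1)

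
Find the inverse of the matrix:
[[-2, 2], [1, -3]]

For [[a,b],[c,d]], inverse = (1/det)·[[d,-b],[-c,a]]
det = (-2)(-3) - (2)(1) = 6 - 2 = 4
Inverse = (1/4)·[[-3, -2], [-1, -2]]
= [[-3/4, -1/2], [-1/4, -1/2]]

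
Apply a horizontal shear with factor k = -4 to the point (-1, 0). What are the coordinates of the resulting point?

Shear matrix for horizontal shear with factor k = -4:
[[1, -4], [0, 1]]
Result: (-1, 0) → (-1, 0)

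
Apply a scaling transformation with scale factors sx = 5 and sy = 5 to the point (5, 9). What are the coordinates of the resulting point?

Scaling matrix:
[[5, 0], [0, 5]]
Result: (5 × 5, 9 × 5) = (25, 45)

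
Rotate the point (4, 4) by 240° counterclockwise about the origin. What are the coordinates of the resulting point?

Rotation matrix for 240°: [[cos 240°, -sin 240°], [sin 240°, cos 240°]] ≈ [[-0.500000, 0.866025], [-0.866025, -0.500000]]
[[-0.500000, 0.866025], [-0.866025, -0.500000]] × [4, 4]ᵀ ≈ [1.4641, -5.4641]ᵀ
Result: (1.4641, -5.4641)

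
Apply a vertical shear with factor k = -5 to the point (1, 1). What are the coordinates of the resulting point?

Shear matrix for vertical shear with factor k = -5:
[[1, 0], [-5, 1]]
Result: (1, 1) → (1, -4)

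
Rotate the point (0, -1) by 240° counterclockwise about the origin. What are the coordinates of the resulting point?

Rotation matrix for 240°: [[cos 240°, -sin 240°], [sin 240°, cos 240°]] ≈ [[-0.500000, 0.866025], [-0.866025, -0.500000]]
[[-0.500000, 0.866025], [-0.866025, -0.500000]] × [0, -1]ᵀ ≈ [-0.8660, 0.5000]ᵀ
Result: (-0.8660, 0.5000)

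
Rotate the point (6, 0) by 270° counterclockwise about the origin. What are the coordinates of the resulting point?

Rotation matrix for 270°: [[cos 270°, -sin 270°], [sin 270°, cos 270°]] = [[0, 1], [-1, 0]]
[[0, 1], [-1, 0]] × [6, 0]ᵀ = [0, -6]ᵀ
Result: (0, -6)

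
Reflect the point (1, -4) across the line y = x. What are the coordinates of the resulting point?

Reflection across line y = x: (1, -4) → (-4, 1)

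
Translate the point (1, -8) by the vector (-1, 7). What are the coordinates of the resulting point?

Translation by (-1, 7) (homogeneous matrix [[1, 0, -1], [0, 1, 7], [0, 0, 1]]):
x' = 1 + -1 = 0
y' = -8 + 7 = -1
Result: (0, -1)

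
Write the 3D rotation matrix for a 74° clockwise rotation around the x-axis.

Rotation matrix for clockwise 74° around x-axis:
A clockwise rotation by 74° is a counterclockwise rotation by -74°.
cos(-74°) = 0.2756, sin(-74°) = -0.9613
Result: [[1, 0, 0], [0, 0.2756, 0.9613], [0, -0.9613, 0.2756]]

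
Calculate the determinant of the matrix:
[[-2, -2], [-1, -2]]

For a 2×2 matrix [[a, b], [c, d]], det = ad - bc
det = (-2)(-2) - (-2)(-1) = 4 - 2 = 2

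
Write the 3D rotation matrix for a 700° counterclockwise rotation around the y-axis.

Rotation matrix for counterclockwise 700° around y-axis:
cos(700°) = 0.9397, sin(700°) = -0.3420
Result: [[0.9397, 0, -0.3420], [0, 1, 0], [0.3420, 0, 0.9397]]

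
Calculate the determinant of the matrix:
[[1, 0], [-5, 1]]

For a 2×2 matrix [[a, b], [c, d]], det = ad - bc
det = (1)(1) - (0)(-5) = 1 - 0 = 1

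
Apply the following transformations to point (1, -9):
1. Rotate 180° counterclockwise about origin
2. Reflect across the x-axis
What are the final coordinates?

Step 1: Rotate 180° → (-1, 9)
Step 2: Reflect across x-axis → (-1, -9)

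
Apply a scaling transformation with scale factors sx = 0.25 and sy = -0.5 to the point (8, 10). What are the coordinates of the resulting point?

Scaling matrix:
[[0.25, 0], [0, -0.50]]
Result: (8 × 0.25, 10 × -0.5) = (2, -5)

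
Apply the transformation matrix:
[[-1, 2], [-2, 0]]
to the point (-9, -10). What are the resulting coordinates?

Matrix multiplication:
[[-1, 2], [-2, 0]] × [-9, -10]ᵀ
= [(-1)(-9) + (2)(-10), (-2)(-9) + (0)(-10)]ᵀ
= [-11, 18]ᵀ
Result: (-11, 18)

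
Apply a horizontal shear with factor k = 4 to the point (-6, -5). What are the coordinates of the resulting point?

Shear matrix for horizontal shear with factor k = 4:
[[1, 4], [0, 1]]
Result: (-6, -5) → (-26, -5)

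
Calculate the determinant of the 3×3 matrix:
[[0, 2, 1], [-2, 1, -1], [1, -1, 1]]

Expansion along first row:
det = 0·det([[1,-1],[-1,1]]) - 2·det([[-2,-1],[1,1]]) + 1·det([[-2,1],[1,-1]])
    = 0·(1·1 - -1·-1) - 2·(-2·1 - -1·1) + 1·(-2·-1 - 1·1)
    = 0·0 - 2·-1 + 1·1
    = 0 + 2 + 1 = 3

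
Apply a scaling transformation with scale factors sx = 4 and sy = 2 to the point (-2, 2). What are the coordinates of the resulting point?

Scaling matrix:
[[4, 0], [0, 2]]
Result: (-2 × 4, 2 × 2) = (-8, 4)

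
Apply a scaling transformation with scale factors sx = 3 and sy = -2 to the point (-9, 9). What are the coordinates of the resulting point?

Scaling matrix:
[[3, 0], [0, -2]]
Result: (-9 × 3, 9 × -2) = (-27, -18)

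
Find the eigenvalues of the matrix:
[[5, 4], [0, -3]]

Characteristic equation: det(A - λI) = 0
λ² - (trace)λ + (det) = 0
trace = 5 + -3 = 2, det = (5)(-3) - (4)(0) = -15
λ² - (2)λ + (-15) = 0
λ = (2 ± √((2)² - 4·(-15))) / 2 = (2 ± √64) / 2
Solving: λ = -3, 5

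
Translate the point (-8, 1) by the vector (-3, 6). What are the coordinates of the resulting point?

Translation by (-3, 6) (homogeneous matrix [[1, 0, -3], [0, 1, 6], [0, 0, 1]]):
x' = -8 + -3 = -11
y' = 1 + 6 = 7
Result: (-11, 7)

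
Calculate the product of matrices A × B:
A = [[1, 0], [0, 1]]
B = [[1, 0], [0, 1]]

Matrix multiplication:
C[0][0] = 1×1 + 0×0 = 1
C[0][1] = 1×0 + 0×1 = 0
C[1][0] = 0×1 + 1×0 = 0
C[1][1] = 0×0 + 1×1 = 1
Result: [[1, 0], [0, 1]]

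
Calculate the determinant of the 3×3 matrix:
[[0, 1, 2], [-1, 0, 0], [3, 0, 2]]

Expansion along first row:
det = 0·det([[0,0],[0,2]]) - 1·det([[-1,0],[3,2]]) + 2·det([[-1,0],[3,0]])
    = 0·(0·2 - 0·0) - 1·(-1·2 - 0·3) + 2·(-1·0 - 0·3)
    = 0·0 - 1·-2 + 2·0
    = 0 + 2 + 0 = 2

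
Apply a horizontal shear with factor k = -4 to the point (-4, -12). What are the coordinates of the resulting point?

Shear matrix for horizontal shear with factor k = -4:
[[1, -4], [0, 1]]
Result: (-4, -12) → (44, -12)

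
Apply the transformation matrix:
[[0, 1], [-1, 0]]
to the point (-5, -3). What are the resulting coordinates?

Matrix multiplication:
[[0, 1], [-1, 0]] × [-5, -3]ᵀ
= [(0)(-5) + (1)(-3), (-1)(-5) + (0)(-3)]ᵀ
= [-3, 5]ᵀ
Result: (-3, 5)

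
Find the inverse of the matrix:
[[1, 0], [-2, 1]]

For [[a,b],[c,d]], inverse = (1/det)·[[d,-b],[-c,a]]
det = (1)(1) - (0)(-2) = 1 - 0 = 1
Inverse = [[1, 0], [2, 1]]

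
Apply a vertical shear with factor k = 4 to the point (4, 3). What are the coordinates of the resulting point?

Shear matrix for vertical shear with factor k = 4:
[[1, 0], [4, 1]]
Result: (4, 3) → (4, 19)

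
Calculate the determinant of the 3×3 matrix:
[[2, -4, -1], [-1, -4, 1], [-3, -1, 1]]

Expansion along first row:
det = 2·det([[-4,1],[-1,1]]) - -4·det([[-1,1],[-3,1]]) + -1·det([[-1,-4],[-3,-1]])
    = 2·(-4·1 - 1·-1) - -4·(-1·1 - 1·-3) + -1·(-1·-1 - -4·-3)
    = 2·-3 - -4·2 + -1·-11
    = -6 + 8 + 11 = 13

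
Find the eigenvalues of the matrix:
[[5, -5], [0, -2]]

Characteristic equation: det(A - λI) = 0
λ² - (trace)λ + (det) = 0
trace = 5 + -2 = 3, det = (5)(-2) - (-5)(0) = -10
λ² - (3)λ + (-10) = 0
λ = (3 ± √((3)² - 4·(-10))) / 2 = (3 ± √49) / 2
Solving: λ = -2, 5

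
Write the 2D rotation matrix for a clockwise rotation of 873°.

Rotation matrix formula: [[cos θ, -sin θ], [sin θ, cos θ]]
A clockwise rotation by 873° is equivalent to a counterclockwise rotation by -873°.
For θ = -873°:
cos(-873°) = -0.8910
sin(-873°) = -0.4540
Result: [[-0.8910, 0.4540], [-0.4540, -0.8910]]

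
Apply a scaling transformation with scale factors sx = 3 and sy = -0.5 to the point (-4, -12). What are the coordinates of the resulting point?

Scaling matrix:
[[3, 0], [0, -0.50]]
Result: (-4 × 3, -12 × -0.5) = (-12, 6)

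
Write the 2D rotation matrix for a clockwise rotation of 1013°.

Rotation matrix formula: [[cos θ, -sin θ], [sin θ, cos θ]]
A clockwise rotation by 1013° is equivalent to a counterclockwise rotation by -1013°.
For θ = -1013°:
cos(-1013°) = 0.3907
sin(-1013°) = 0.9205
Result: [[0.3907, -0.9205], [0.9205, 0.3907]]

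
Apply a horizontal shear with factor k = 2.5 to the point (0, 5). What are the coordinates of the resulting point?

Shear matrix for horizontal shear with factor k = 2.5:
[[1, 2.50], [0, 1]]
Result: (0, 5) → (12.5, 5)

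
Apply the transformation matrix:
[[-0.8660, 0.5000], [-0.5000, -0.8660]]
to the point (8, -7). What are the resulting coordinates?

Matrix multiplication:
[[-0.8660, 0.5000], [-0.5000, -0.8660]] × [8, -7]ᵀ
= [(-0.8660)(8) + (0.5000)(-7), (-0.5000)(8) + (-0.8660)(-7)]ᵀ
= [-10.4280, 2.0620]ᵀ
Result: (-10.4280, 2.0620)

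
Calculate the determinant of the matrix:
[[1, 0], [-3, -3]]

For a 2×2 matrix [[a, b], [c, d]], det = ad - bc
det = (1)(-3) - (0)(-3) = -3 - 0 = -3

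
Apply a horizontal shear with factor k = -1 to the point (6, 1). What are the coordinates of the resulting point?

Shear matrix for horizontal shear with factor k = -1:
[[1, -1], [0, 1]]
Result: (6, 1) → (5, 1)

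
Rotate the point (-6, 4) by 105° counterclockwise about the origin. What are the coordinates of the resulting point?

Rotation matrix for 105°: [[cos 105°, -sin 105°], [sin 105°, cos 105°]] ≈ [[-0.258819, -0.965926], [0.965926, -0.258819]]
[[-0.258819, -0.965926], [0.965926, -0.258819]] × [-6, 4]ᵀ ≈ [-2.3108, -6.8308]ᵀ
Result: (-2.3108, -6.8308)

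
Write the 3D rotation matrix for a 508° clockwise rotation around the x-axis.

Rotation matrix for clockwise 508° around x-axis:
A clockwise rotation by 508° is a counterclockwise rotation by -508°.
cos(-508°) = -0.8480, sin(-508°) = -0.5299
Result: [[1, 0, 0], [0, -0.8480, 0.5299], [0, -0.5299, -0.8480]]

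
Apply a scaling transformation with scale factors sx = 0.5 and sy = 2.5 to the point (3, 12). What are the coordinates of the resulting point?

Scaling matrix:
[[0.50, 0], [0, 2.50]]
Result: (3 × 0.5, 12 × 2.5) = (1.5, 30)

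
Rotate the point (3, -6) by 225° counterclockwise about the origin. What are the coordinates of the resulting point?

Rotation matrix for 225°: [[cos 225°, -sin 225°], [sin 225°, cos 225°]] ≈ [[-0.707107, 0.707107], [-0.707107, -0.707107]]
[[-0.707107, 0.707107], [-0.707107, -0.707107]] × [3, -6]ᵀ ≈ [-6.3640, 2.1213]ᵀ
Result: (-6.3640, 2.1213)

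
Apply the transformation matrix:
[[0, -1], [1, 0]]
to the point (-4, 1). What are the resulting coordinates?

Matrix multiplication:
[[0, -1], [1, 0]] × [-4, 1]ᵀ
= [(0)(-4) + (-1)(1), (1)(-4) + (0)(1)]ᵀ
= [-1, -4]ᵀ
Result: (-1, -4)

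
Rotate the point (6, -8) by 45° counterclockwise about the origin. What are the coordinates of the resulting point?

Rotation matrix for 45°: [[cos 45°, -sin 45°], [sin 45°, cos 45°]] ≈ [[0.707107, -0.707107], [0.707107, 0.707107]]
[[0.707107, -0.707107], [0.707107, 0.707107]] × [6, -8]ᵀ ≈ [9.8995, -1.4142]ᵀ
Result: (9.8995, -1.4142)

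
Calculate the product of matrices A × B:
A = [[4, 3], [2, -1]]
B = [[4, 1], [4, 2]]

Matrix multiplication:
C[0][0] = 4×4 + 3×4 = 28
C[0][1] = 4×1 + 3×2 = 10
C[1][0] = 2×4 + -1×4 = 4
C[1][1] = 2×1 + -1×2 = 0
Result: [[28, 10], [4, 0]]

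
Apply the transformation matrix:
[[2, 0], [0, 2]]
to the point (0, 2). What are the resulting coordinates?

Matrix multiplication:
[[2, 0], [0, 2]] × [0, 2]ᵀ
= [(2)(0) + (0)(2), (0)(0) + (2)(2)]ᵀ
= [0, 4]ᵀ
Result: (0, 4)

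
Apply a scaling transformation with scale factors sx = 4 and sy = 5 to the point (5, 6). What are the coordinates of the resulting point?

Scaling matrix:
[[4, 0], [0, 5]]
Result: (5 × 4, 6 × 5) = (20, 30)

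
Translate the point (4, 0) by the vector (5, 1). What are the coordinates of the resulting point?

Translation by (5, 1) (homogeneous matrix [[1, 0, 5], [0, 1, 1], [0, 0, 1]]):
x' = 4 + 5 = 9
y' = 0 + 1 = 1
Result: (9, 1)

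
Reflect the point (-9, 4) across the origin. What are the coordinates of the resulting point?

Reflection across origin: (-9, 4) → (9, -4)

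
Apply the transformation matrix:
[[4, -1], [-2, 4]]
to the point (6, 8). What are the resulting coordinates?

Matrix multiplication:
[[4, -1], [-2, 4]] × [6, 8]ᵀ
= [(4)(6) + (-1)(8), (-2)(6) + (4)(8)]ᵀ
= [16, 20]ᵀ
Result: (16, 20)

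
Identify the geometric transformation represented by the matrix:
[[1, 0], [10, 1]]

This matrix represents: vertical shear with factor 10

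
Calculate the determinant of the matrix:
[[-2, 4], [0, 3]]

For a 2×2 matrix [[a, b], [c, d]], det = ad - bc
det = (-2)(3) - (4)(0) = -6 - 0 = -6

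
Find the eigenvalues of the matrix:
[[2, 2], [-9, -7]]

Characteristic equation: det(A - λI) = 0
λ² - (trace)λ + (det) = 0
trace = 2 + -7 = -5, det = (2)(-7) - (2)(-9) = 4
λ² - (-5)λ + (4) = 0
λ = (-5 ± √((-5)² - 4·(4))) / 2 = (-5 ± √9) / 2
Solving: λ = -4, -1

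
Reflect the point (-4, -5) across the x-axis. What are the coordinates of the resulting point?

Reflection across x-axis: (-4, -5) → (-4, 5)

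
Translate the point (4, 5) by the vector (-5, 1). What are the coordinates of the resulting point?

Translation by (-5, 1) (homogeneous matrix [[1, 0, -5], [0, 1, 1], [0, 0, 1]]):
x' = 4 + -5 = -1
y' = 5 + 1 = 6
Result: (-1, 6)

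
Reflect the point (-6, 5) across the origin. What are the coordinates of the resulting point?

Reflection across origin: (-6, 5) → (6, -5)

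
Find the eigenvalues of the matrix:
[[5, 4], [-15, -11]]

Characteristic equation: det(A - λI) = 0
λ² - (trace)λ + (det) = 0
trace = 5 + -11 = -6, det = (5)(-11) - (4)(-15) = 5
λ² - (-6)λ + (5) = 0
λ = (-6 ± √((-6)² - 4·(5))) / 2 = (-6 ± √16) / 2
Solving: λ = -5, -1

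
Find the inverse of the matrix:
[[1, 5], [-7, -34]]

For [[a,b],[c,d]], inverse = (1/det)·[[d,-b],[-c,a]]
det = (1)(-34) - (5)(-7) = -34 - -35 = 1
Inverse = [[-34, -5], [7, 1]]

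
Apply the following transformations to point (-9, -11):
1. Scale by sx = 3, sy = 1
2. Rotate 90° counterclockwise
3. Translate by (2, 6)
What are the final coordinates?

Step 1: Scale → (-27, -11)
Step 2: Rotate 90° → (11, -27)
Step 3: Translate → (13, -21)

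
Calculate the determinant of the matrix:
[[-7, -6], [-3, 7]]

For a 2×2 matrix [[a, b], [c, d]], det = ad - bc
det = (-7)(7) - (-6)(-3) = -49 - 18 = -67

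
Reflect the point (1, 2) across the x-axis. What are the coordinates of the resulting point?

Reflection across x-axis: (1, 2) → (1, -2)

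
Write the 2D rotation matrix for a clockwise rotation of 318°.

Rotation matrix formula: [[cos θ, -sin θ], [sin θ, cos θ]]
A clockwise rotation by 318° is equivalent to a counterclockwise rotation by -318°.
For θ = -318°:
cos(-318°) = 0.7431
sin(-318°) = 0.6691
Result: [[0.7431, -0.6691], [0.6691, 0.7431]]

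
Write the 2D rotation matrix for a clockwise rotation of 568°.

Rotation matrix formula: [[cos θ, -sin θ], [sin θ, cos θ]]
A clockwise rotation by 568° is equivalent to a counterclockwise rotation by -568°.
For θ = -568°:
cos(-568°) = -0.8829
sin(-568°) = 0.4695
Result: [[-0.8829, -0.4695], [0.4695, -0.8829]]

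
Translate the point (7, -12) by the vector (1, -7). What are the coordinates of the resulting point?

Translation by (1, -7) (homogeneous matrix [[1, 0, 1], [0, 1, -7], [0, 0, 1]]):
x' = 7 + 1 = 8
y' = -12 + -7 = -19
Result: (8, -19)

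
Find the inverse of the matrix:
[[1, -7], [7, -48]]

For [[a,b],[c,d]], inverse = (1/det)·[[d,-b],[-c,a]]
det = (1)(-48) - (-7)(7) = -48 - -49 = 1
Inverse = [[-48, 7], [-7, 1]]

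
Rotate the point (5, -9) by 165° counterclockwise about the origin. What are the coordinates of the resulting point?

Rotation matrix for 165°: [[cos 165°, -sin 165°], [sin 165°, cos 165°]] ≈ [[-0.965926, -0.258819], [0.258819, -0.965926]]
[[-0.965926, -0.258819], [0.258819, -0.965926]] × [5, -9]ᵀ ≈ [-2.5003, 9.9874]ᵀ
Result: (-2.5003, 9.9874)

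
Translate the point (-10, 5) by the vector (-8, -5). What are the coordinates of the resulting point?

Translation by (-8, -5) (homogeneous matrix [[1, 0, -8], [0, 1, -5], [0, 0, 1]]):
x' = -10 + -8 = -18
y' = 5 + -5 = 0
Result: (-18, 0)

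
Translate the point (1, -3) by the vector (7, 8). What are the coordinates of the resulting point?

Translation by (7, 8) (homogeneous matrix [[1, 0, 7], [0, 1, 8], [0, 0, 1]]):
x' = 1 + 7 = 8
y' = -3 + 8 = 5
Result: (8, 5)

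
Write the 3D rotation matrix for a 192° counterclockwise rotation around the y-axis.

Rotation matrix for counterclockwise 192° around y-axis:
cos(192°) = -0.9781, sin(192°) = -0.2079
Result: [[-0.9781, 0, -0.2079], [0, 1, 0], [0.2079, 0, -0.9781]]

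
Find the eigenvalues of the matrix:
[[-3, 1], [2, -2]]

Characteristic equation: det(A - λI) = 0
λ² - (trace)λ + (det) = 0
trace = -3 + -2 = -5, det = (-3)(-2) - (1)(2) = 4
λ² - (-5)λ + (4) = 0
λ = (-5 ± √((-5)² - 4·(4))) / 2 = (-5 ± √9) / 2
Solving: λ = -4, -1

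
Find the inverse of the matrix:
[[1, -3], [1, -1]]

For [[a,b],[c,d]], inverse = (1/det)·[[d,-b],[-c,a]]
det = (1)(-1) - (-3)(1) = -1 - -3 = 2
Inverse = (1/2)·[[-1, 3], [-1, 1]]
= [[-1/2, 3/2], [-1/2, 1/2]]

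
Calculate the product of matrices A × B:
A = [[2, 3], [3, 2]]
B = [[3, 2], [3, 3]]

Matrix multiplication:
C[0][0] = 2×3 + 3×3 = 15
C[0][1] = 2×2 + 3×3 = 13
C[1][0] = 3×3 + 2×3 = 15
C[1][1] = 3×2 + 2×3 = 12
Result: [[15, 13], [15, 12]]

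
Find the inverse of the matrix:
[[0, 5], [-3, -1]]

For [[a,b],[c,d]], inverse = (1/det)·[[d,-b],[-c,a]]
det = (0)(-1) - (5)(-3) = 0 - -15 = 15
Inverse = (1/15)·[[-1, -5], [3, 0]]
= [[-1/15, -1/3], [1/5, 0]]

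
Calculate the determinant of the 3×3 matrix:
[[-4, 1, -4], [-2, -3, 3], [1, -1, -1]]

Expansion along first row:
det = -4·det([[-3,3],[-1,-1]]) - 1·det([[-2,3],[1,-1]]) + -4·det([[-2,-3],[1,-1]])
    = -4·(-3·-1 - 3·-1) - 1·(-2·-1 - 3·1) + -4·(-2·-1 - -3·1)
    = -4·6 - 1·-1 + -4·5
    = -24 + 1 + -20 = -43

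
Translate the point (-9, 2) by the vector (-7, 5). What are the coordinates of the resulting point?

Translation by (-7, 5) (homogeneous matrix [[1, 0, -7], [0, 1, 5], [0, 0, 1]]):
x' = -9 + -7 = -16
y' = 2 + 5 = 7
Result: (-16, 7)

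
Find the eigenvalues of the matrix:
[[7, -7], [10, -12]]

Characteristic equation: det(A - λI) = 0
λ² - (trace)λ + (det) = 0
trace = 7 + -12 = -5, det = (7)(-12) - (-7)(10) = -14
λ² - (-5)λ + (-14) = 0
λ = (-5 ± √((-5)² - 4·(-14))) / 2 = (-5 ± √81) / 2
Solving: λ = -7, 2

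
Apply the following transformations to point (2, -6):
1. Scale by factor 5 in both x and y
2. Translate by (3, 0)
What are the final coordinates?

Step 1: Scale (2, -6) by 5 → (10, -30)
Step 2: Translate by (3, 0) → (13, -30)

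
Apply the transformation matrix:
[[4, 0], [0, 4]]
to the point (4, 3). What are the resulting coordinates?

Matrix multiplication:
[[4, 0], [0, 4]] × [4, 3]ᵀ
= [(4)(4) + (0)(3), (0)(4) + (4)(3)]ᵀ
= [16, 12]ᵀ
Result: (16, 12)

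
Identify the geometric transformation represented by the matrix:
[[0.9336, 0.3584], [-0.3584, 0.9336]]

This matrix represents: rotation by 339° counterclockwise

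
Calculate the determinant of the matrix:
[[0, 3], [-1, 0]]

For a 2×2 matrix [[a, b], [c, d]], det = ad - bc
det = (0)(0) - (3)(-1) = 0 - -3 = 3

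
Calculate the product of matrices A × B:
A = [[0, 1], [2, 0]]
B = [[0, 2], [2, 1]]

Matrix multiplication:
C[0][0] = 0×0 + 1×2 = 2
C[0][1] = 0×2 + 1×1 = 1
C[1][0] = 2×0 + 0×2 = 0
C[1][1] = 2×2 + 0×1 = 4
Result: [[2, 1], [0, 4]]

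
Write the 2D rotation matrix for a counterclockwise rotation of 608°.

Rotation matrix formula: [[cos θ, -sin θ], [sin θ, cos θ]]
For θ = 608°:
cos(608°) = -0.3746
sin(608°) = -0.9272
Result: [[-0.3746, 0.9272], [-0.9272, -0.3746]]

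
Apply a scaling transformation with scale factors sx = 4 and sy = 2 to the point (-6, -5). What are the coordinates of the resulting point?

Scaling matrix:
[[4, 0], [0, 2]]
Result: (-6 × 4, -5 × 2) = (-24, -10)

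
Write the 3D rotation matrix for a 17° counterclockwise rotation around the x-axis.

Rotation matrix for counterclockwise 17° around x-axis:
cos(17°) = 0.9563, sin(17°) = 0.2924
Result: [[1, 0, 0], [0, 0.9563, -0.2924], [0, 0.2924, 0.9563]]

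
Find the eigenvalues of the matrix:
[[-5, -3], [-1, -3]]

Characteristic equation: det(A - λI) = 0
λ² - (trace)λ + (det) = 0
trace = -5 + -3 = -8, det = (-5)(-3) - (-3)(-1) = 12
λ² - (-8)λ + (12) = 0
λ = (-8 ± √((-8)² - 4·(12))) / 2 = (-8 ± √16) / 2
Solving: λ = -6, -2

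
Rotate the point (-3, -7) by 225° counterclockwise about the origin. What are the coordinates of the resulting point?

Rotation matrix for 225°: [[cos 225°, -sin 225°], [sin 225°, cos 225°]] ≈ [[-0.707107, 0.707107], [-0.707107, -0.707107]]
[[-0.707107, 0.707107], [-0.707107, -0.707107]] × [-3, -7]ᵀ ≈ [-2.8284, 7.0711]ᵀ
Result: (-2.8284, 7.0711)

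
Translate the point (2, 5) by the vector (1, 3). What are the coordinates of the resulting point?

Translation by (1, 3) (homogeneous matrix [[1, 0, 1], [0, 1, 3], [0, 0, 1]]):
x' = 2 + 1 = 3
y' = 5 + 3 = 8
Result: (3, 8)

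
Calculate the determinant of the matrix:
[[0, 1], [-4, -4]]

For a 2×2 matrix [[a, b], [c, d]], det = ad - bc
det = (0)(-4) - (1)(-4) = 0 - -4 = 4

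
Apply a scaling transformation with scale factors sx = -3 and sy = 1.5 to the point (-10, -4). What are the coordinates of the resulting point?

Scaling matrix:
[[-3, 0], [0, 1.50]]
Result: (-10 × -3, -4 × 1.5) = (30, -6)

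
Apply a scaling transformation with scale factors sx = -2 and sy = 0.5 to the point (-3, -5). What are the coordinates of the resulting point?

Scaling matrix:
[[-2, 0], [0, 0.50]]
Result: (-3 × -2, -5 × 0.5) = (6, -2.5)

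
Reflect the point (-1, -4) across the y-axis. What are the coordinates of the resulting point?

Reflection across y-axis: (-1, -4) → (1, -4)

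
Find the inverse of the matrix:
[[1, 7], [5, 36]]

For [[a,b],[c,d]], inverse = (1/det)·[[d,-b],[-c,a]]
det = (1)(36) - (7)(5) = 36 - 35 = 1
Inverse = [[36, -7], [-5, 1]]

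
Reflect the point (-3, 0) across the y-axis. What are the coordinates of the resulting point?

Reflection across y-axis: (-3, 0) → (3, 0)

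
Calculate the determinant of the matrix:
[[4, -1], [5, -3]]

For a 2×2 matrix [[a, b], [c, d]], det = ad - bc
det = (4)(-3) - (-1)(5) = -12 - -5 = -7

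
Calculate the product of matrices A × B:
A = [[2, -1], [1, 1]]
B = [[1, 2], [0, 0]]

Matrix multiplication:
C[0][0] = 2×1 + -1×0 = 2
C[0][1] = 2×2 + -1×0 = 4
C[1][0] = 1×1 + 1×0 = 1
C[1][1] = 1×2 + 1×0 = 2
Result: [[2, 4], [1, 2]]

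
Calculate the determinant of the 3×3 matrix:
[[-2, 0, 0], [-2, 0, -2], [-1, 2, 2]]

Expansion along first row:
det = -2·det([[0,-2],[2,2]]) - 0·det([[-2,-2],[-1,2]]) + 0·det([[-2,0],[-1,2]])
    = -2·(0·2 - -2·2) - 0·(-2·2 - -2·-1) + 0·(-2·2 - 0·-1)
    = -2·4 - 0·-6 + 0·-4
    = -8 + 0 + 0 = -8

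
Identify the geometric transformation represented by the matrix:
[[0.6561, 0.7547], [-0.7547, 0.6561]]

This matrix represents: rotation by 311° counterclockwise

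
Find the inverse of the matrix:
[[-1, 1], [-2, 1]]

For [[a,b],[c,d]], inverse = (1/det)·[[d,-b],[-c,a]]
det = (-1)(1) - (1)(-2) = -1 - -2 = 1
Inverse = [[1, -1], [2, -1]]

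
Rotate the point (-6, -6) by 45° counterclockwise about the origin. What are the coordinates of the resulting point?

Rotation matrix for 45°: [[cos 45°, -sin 45°], [sin 45°, cos 45°]] ≈ [[0.707107, -0.707107], [0.707107, 0.707107]]
[[0.707107, -0.707107], [0.707107, 0.707107]] × [-6, -6]ᵀ ≈ [0, -8.4853]ᵀ
Result: (0, -8.4853)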